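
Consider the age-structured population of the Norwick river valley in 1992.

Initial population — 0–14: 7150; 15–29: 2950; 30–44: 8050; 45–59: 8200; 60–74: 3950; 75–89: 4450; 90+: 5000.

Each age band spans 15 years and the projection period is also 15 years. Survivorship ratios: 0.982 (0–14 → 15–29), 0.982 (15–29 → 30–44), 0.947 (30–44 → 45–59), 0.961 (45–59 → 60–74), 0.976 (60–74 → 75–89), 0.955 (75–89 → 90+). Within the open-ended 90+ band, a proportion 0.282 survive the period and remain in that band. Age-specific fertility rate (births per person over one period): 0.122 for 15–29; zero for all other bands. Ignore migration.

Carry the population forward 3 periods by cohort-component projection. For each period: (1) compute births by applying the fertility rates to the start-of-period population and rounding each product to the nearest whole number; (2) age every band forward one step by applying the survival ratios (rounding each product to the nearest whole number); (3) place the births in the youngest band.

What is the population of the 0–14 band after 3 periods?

Numbering the groups 1..7 from youngest to oldest:
— Period 1 —
Births: 2950 × 0.122 = 360
Group 2: 7150 × 0.982 = 7021
Group 3: 2950 × 0.982 = 2897
Group 4: 8050 × 0.947 = 7623
Group 5: 8200 × 0.961 = 7880
Group 6: 3950 × 0.976 = 3855
Group 7: 4450 × 0.955 + 5000 × 0.282 = 4250 + 1410 = 5660
End of period: [360, 7021, 2897, 7623, 7880, 3855, 5660]
— Period 2 —
Births: 7021 × 0.122 = 857
Group 2: 360 × 0.982 = 354
Group 3: 7021 × 0.982 = 6895
Group 4: 2897 × 0.947 = 2743
Group 5: 7623 × 0.961 = 7326
Group 6: 7880 × 0.976 = 7691
Group 7: 3855 × 0.955 + 5660 × 0.282 = 3682 + 1596 = 5278
End of period: [857, 354, 6895, 2743, 7326, 7691, 5278]
— Period 3 —
Births: 354 × 0.122 = 43
Group 2: 857 × 0.982 = 842
Group 3: 354 × 0.982 = 348
Group 4: 6895 × 0.947 = 6530
Group 5: 2743 × 0.961 = 2636
Group 6: 7326 × 0.976 = 7150
Group 7: 7691 × 0.955 + 5278 × 0.282 = 7345 + 1488 = 8833
End of period: [43, 842, 348, 6530, 2636, 7150, 8833]

43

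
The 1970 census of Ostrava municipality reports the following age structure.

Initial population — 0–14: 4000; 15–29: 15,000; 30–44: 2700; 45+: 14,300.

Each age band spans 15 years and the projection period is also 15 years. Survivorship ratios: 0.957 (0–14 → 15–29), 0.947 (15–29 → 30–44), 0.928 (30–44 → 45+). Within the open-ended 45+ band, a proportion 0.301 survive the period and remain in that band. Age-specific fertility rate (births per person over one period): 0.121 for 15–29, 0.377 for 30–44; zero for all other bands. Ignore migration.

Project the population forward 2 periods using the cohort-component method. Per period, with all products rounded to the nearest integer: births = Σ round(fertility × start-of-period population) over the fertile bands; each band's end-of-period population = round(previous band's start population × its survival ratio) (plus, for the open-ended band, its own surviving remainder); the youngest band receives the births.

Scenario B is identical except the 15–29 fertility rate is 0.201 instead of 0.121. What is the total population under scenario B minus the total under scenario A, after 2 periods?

1455

[period 1]
Births: 15000 * 0.121 = 1815, 2700 * 0.377 = 1018 → 2833
15–29: 4000 * 0.957 = 3828
30–44: 15000 * 0.947 = 14205
45+: 2700 * 0.928 + 14300 * 0.301 = 2506 + 4304 = 6810
Population now: 0–14=2833, 15–29=3828, 30–44=14205, 45+=6810
[period 2]
Births: 3828 * 0.121 = 463, 14205 * 0.377 = 5355 → 5818
15–29: 2833 * 0.957 = 2711
30–44: 3828 * 0.947 = 3625
45+: 14205 * 0.928 + 6810 * 0.301 = 13182 + 2050 = 15232
Population now: 0–14=5818, 15–29=2711, 30–44=3625, 45+=15232
Scenario A total after 2 periods: 27386
Scenario B projection —
[period 1]
Births: 15000 * 0.201 = 3015, 2700 * 0.377 = 1018 → 4033
15–29: 4000 * 0.957 = 3828
30–44: 15000 * 0.947 = 14205
45+: 2700 * 0.928 + 14300 * 0.301 = 2506 + 4304 = 6810
Population now: 0–14=4033, 15–29=3828, 30–44=14205, 45+=6810
[period 2]
Births: 3828 * 0.201 = 769, 14205 * 0.377 = 5355 → 6124
15–29: 4033 * 0.957 = 3860
30–44: 3828 * 0.947 = 3625
45+: 14205 * 0.928 + 6810 * 0.301 = 13182 + 2050 = 15232
Population now: 0–14=6124, 15–29=3860, 30–44=3625, 45+=15232
Scenario B total after 2 periods: 28841
Difference B − A = 28841 − 27386 = 1455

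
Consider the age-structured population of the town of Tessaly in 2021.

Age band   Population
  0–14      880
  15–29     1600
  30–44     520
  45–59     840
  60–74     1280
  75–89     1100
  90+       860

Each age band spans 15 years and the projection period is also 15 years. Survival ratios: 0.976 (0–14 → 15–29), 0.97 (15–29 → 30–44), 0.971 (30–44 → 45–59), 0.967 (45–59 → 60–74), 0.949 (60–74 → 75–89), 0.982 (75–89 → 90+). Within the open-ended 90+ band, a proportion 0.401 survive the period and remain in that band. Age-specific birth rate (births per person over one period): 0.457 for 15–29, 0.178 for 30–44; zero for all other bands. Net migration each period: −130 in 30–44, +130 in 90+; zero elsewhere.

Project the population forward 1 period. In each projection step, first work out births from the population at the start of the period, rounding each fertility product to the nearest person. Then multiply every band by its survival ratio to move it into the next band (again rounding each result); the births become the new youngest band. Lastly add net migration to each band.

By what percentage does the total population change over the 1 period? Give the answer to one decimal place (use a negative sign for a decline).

[period 1]
Births: 1600 * 0.457 = 731, 520 * 0.178 = 93 → 824
15–29: 880 * 0.976 = 859
30–44: 1600 * 0.97 = 1552
45–59: 520 * 0.971 = 505
60–74: 840 * 0.967 = 812
75–89: 1280 * 0.949 = 1215
90+: 1100 * 0.982 + 860 * 0.401 = 1080 + 345 = 1425
Net migration: 30–44 − 130 → 1422; 90+ + 130 → 1555
Giving 824 / 859 / 1422 / 505 / 812 / 1215 / 1555.
Total: 7080 → 7192; change = 112; percentage change = 1.6%

1.6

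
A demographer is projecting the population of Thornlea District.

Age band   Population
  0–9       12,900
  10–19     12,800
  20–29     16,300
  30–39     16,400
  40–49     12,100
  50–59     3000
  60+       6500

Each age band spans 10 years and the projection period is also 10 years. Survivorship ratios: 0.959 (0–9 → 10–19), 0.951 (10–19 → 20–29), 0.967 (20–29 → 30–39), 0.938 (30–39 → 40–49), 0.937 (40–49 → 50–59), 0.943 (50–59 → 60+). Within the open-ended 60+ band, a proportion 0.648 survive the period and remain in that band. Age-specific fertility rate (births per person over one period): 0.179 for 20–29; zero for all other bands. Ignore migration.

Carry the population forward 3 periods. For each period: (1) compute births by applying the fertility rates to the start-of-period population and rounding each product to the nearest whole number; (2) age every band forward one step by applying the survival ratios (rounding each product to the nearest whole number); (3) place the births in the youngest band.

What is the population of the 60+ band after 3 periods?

23477

Numbering the groups 1..7 from youngest to oldest:
— Period 1 —
Births: 16300 * 0.179 = 2918
Group 2: 12900 * 0.959 = 12371
Group 3: 12800 * 0.951 = 12173
Group 4: 16300 * 0.967 = 15762
Group 5: 16400 * 0.938 = 15383
Group 6: 12100 * 0.937 = 11338
Group 7: 3000 * 0.943 + 6500 * 0.648 = 2829 + 4212 = 7041
End of period: [2918, 12371, 12173, 15762, 15383, 11338, 7041]
— Period 2 —
Births: 12173 * 0.179 = 2179
Group 2: 2918 * 0.959 = 2798
Group 3: 12371 * 0.951 = 11765
Group 4: 12173 * 0.967 = 11771
Group 5: 15762 * 0.938 = 14785
Group 6: 15383 * 0.937 = 14414
Group 7: 11338 * 0.943 + 7041 * 0.648 = 10692 + 4563 = 15255
End of period: [2179, 2798, 11765, 11771, 14785, 14414, 15255]
— Period 3 —
Births: 11765 * 0.179 = 2106
Group 2: 2179 * 0.959 = 2090
Group 3: 2798 * 0.951 = 2661
Group 4: 11765 * 0.967 = 11377
Group 5: 11771 * 0.938 = 11041
Group 6: 14785 * 0.937 = 13854
Group 7: 14414 * 0.943 + 15255 * 0.648 = 13592 + 9885 = 23477
End of period: [2106, 2090, 2661, 11377, 11041, 13854, 23477]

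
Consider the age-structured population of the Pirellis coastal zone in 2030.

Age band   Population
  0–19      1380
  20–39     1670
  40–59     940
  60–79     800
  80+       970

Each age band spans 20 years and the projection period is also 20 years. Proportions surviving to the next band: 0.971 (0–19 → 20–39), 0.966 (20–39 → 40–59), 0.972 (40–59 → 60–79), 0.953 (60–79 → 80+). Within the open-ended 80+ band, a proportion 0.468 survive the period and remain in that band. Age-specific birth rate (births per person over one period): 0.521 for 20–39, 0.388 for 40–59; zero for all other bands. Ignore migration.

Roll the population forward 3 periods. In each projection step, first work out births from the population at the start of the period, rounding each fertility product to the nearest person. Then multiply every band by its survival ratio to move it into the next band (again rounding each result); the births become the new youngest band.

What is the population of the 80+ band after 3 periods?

Let group 1 be 0–19 through group 5 = 80+.
After projecting period 1:
Births: 1670 × 0.521 = 870  |  940 × 0.388 = 365 → total 1235
Group 2: 1380 × 0.971 = 1340
Group 3: 1670 × 0.966 = 1613
Group 4: 940 × 0.972 = 914
Group 5: 800 × 0.953 + 970 × 0.468 = 762 + 454 = 1216
End of period: [1235, 1340, 1613, 914, 1216]
After projecting period 2:
Births: 1340 × 0.521 = 698  |  1613 × 0.388 = 626 → total 1324
Group 2: 1235 × 0.971 = 1199
Group 3: 1340 × 0.966 = 1294
Group 4: 1613 × 0.972 = 1568
Group 5: 914 × 0.953 + 1216 × 0.468 = 871 + 569 = 1440
End of period: [1324, 1199, 1294, 1568, 1440]
After projecting period 3:
Births: 1199 × 0.521 = 625  |  1294 × 0.388 = 502 → total 1127
Group 2: 1324 × 0.971 = 1286
Group 3: 1199 × 0.966 = 1158
Group 4: 1294 × 0.972 = 1258
Group 5: 1568 × 0.953 + 1440 × 0.468 = 1494 + 674 = 2168
End of period: [1127, 1286, 1158, 1258, 2168]

2168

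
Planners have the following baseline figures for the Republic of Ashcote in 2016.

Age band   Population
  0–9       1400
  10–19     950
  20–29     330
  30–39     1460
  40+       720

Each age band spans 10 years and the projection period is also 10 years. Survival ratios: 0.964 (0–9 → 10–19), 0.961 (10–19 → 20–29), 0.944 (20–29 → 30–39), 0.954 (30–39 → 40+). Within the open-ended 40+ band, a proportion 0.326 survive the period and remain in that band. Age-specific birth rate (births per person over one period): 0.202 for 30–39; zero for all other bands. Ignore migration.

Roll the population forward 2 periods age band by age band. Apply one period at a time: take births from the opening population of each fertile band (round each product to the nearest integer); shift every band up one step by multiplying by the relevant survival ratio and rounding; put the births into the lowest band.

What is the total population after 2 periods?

3335

Period 1.
Births: 1460 × 0.202 = 295
10–19: 1400 × 0.964 = 1350
20–29: 950 × 0.961 = 913
30–39: 330 × 0.944 = 312
40+: 1460 × 0.954 + 720 × 0.326 = 1393 + 235 = 1628
Giving 295 / 1350 / 913 / 312 / 1628.
Period 2.
Births: 312 × 0.202 = 63
10–19: 295 × 0.964 = 284
20–29: 1350 × 0.961 = 1297
30–39: 913 × 0.944 = 862
40+: 312 × 0.954 + 1628 × 0.326 = 298 + 531 = 829
Giving 63 / 284 / 1297 / 862 / 829.
Total after period 2: 63 + 284 + 1297 + 862 + 829 = 3335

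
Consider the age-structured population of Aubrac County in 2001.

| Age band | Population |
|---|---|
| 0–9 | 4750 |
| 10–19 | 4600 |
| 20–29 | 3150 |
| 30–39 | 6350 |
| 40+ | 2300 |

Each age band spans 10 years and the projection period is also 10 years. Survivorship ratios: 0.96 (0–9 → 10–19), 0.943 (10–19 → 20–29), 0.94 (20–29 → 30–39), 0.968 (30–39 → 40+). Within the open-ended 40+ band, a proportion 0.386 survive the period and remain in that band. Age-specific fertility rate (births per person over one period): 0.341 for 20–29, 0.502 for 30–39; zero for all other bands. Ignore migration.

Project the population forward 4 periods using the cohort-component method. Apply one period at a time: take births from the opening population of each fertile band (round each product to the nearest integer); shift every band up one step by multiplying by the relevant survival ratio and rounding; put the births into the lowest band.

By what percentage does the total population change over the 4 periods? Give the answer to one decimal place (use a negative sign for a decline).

Let band 1 be 0–9 through band 5 = 40+.
[period 1]
Births: 3150 × 0.341 = 1074 ; 6350 × 0.502 = 3188 ⇒ total 4262
Band 2: 4750 × 0.96 = 4560
Band 3: 4600 × 0.943 = 4338
Band 4: 3150 × 0.94 = 2961
Band 5: 6350 × 0.968 + 2300 × 0.386 = 6147 + 888 = 7035
End of period: [4262, 4560, 4338, 2961, 7035]
[period 2]
Births: 4338 × 0.341 = 1479 ; 2961 × 0.502 = 1486 ⇒ total 2965
Band 2: 4262 × 0.96 = 4092
Band 3: 4560 × 0.943 = 4300
Band 4: 4338 × 0.94 = 4078
Band 5: 2961 × 0.968 + 7035 × 0.386 = 2866 + 2716 = 5582
End of period: [2965, 4092, 4300, 4078, 5582]
[period 3]
Births: 4300 × 0.341 = 1466 ; 4078 × 0.502 = 2047 ⇒ total 3513
Band 2: 2965 × 0.96 = 2846
Band 3: 4092 × 0.943 = 3859
Band 4: 4300 × 0.94 = 4042
Band 5: 4078 × 0.968 + 5582 × 0.386 = 3948 + 2155 = 6103
End of period: [3513, 2846, 3859, 4042, 6103]
[period 4]
Births: 3859 × 0.341 = 1316 ; 4042 × 0.502 = 2029 ⇒ total 3345
Band 2: 3513 × 0.96 = 3372
Band 3: 2846 × 0.943 = 2684
Band 4: 3859 × 0.94 = 3627
Band 5: 4042 × 0.968 + 6103 × 0.386 = 3913 + 2356 = 6269
End of period: [3345, 3372, 2684, 3627, 6269]
Total: 21150 → 19297; change = -1853; percentage change = -8.8%

-8.8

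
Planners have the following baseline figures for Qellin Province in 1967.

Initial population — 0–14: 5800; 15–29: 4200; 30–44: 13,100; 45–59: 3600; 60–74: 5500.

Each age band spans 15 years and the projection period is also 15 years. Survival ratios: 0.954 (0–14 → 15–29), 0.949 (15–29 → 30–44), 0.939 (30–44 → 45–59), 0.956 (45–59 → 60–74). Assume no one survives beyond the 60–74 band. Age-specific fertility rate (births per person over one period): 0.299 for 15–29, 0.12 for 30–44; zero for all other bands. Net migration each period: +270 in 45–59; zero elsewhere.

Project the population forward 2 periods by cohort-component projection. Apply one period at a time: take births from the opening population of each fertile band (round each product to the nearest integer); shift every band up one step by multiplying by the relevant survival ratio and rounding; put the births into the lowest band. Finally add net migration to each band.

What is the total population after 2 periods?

26112

Period 1.
Births: 4200 × 0.299 = 1256  |  13100 × 0.12 = 1572 → 2828
15–29: 5800 × 0.954 = 5533
30–44: 4200 × 0.949 = 3986
45–59: 13100 × 0.939 = 12301
60–74: 3600 × 0.956 = 3442
Net migration: 45–59 + 270 → 12571
Giving 2828 / 5533 / 3986 / 12571 / 3442.
Period 2.
Births: 5533 × 0.299 = 1654  |  3986 × 0.12 = 478 → 2132
15–29: 2828 × 0.954 = 2698
30–44: 5533 × 0.949 = 5251
45–59: 3986 × 0.939 = 3743
60–74: 12571 × 0.956 = 12018
Net migration: 45–59 + 270 → 4013
Giving 2132 / 2698 / 5251 / 4013 / 12018.
Total after period 2: 2132 + 2698 + 5251 + 4013 + 12018 = 26112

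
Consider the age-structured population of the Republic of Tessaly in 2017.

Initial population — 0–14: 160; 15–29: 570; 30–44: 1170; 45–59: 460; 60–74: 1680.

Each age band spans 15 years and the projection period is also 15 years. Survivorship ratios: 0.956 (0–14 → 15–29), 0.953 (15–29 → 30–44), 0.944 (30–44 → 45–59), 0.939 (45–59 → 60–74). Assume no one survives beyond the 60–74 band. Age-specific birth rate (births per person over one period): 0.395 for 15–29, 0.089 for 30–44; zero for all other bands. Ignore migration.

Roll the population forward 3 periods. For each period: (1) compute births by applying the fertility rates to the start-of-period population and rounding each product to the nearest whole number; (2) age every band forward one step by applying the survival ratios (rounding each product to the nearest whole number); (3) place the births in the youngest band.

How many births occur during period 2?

108

Let group 1 be 0–14 through group 5 = 60–74.
Period 1.
Births: 570 × 0.395 = 225  |  1170 × 0.089 = 104 — total 329
Group 2: 160 × 0.956 = 153
Group 3: 570 × 0.953 = 543
Group 4: 1170 × 0.944 = 1104
Group 5: 460 × 0.939 = 432
Population now: 0–14=329, 15–29=153, 30–44=543, 45–59=1104, 60–74=432
Period 2.
Births: 153 × 0.395 = 60  |  543 × 0.089 = 48 — total 108
Group 2: 329 × 0.956 = 315
Group 3: 153 × 0.953 = 146
Group 4: 543 × 0.944 = 513
Group 5: 1104 × 0.939 = 1037
Population now: 0–14=108, 15–29=315, 30–44=146, 45–59=513, 60–74=1037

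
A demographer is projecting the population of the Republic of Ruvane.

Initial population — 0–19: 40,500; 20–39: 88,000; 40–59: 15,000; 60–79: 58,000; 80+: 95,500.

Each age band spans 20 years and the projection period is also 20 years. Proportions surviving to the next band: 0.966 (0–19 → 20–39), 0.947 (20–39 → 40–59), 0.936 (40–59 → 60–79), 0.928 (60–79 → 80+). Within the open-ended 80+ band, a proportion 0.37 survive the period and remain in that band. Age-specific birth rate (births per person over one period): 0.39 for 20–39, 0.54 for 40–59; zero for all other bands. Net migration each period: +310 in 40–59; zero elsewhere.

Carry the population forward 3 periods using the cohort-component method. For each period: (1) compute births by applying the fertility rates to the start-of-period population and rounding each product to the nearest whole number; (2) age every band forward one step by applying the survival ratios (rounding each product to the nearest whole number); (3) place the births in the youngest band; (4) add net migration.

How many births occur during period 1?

Period 1:
Births: 88000 × 0.39 = 34320 ; 15000 × 0.54 = 8100 → total 42420
20–39: 40500 × 0.966 = 39123
40–59: 88000 × 0.947 = 83336
60–79: 15000 × 0.936 = 14040
80+: 58000 × 0.928 + 95500 × 0.37 = 53824 + 35335 = 89159
Net migration: 40–59 + 310 → 83646
Giving 42420 / 39123 / 83646 / 14040 / 89159.

42420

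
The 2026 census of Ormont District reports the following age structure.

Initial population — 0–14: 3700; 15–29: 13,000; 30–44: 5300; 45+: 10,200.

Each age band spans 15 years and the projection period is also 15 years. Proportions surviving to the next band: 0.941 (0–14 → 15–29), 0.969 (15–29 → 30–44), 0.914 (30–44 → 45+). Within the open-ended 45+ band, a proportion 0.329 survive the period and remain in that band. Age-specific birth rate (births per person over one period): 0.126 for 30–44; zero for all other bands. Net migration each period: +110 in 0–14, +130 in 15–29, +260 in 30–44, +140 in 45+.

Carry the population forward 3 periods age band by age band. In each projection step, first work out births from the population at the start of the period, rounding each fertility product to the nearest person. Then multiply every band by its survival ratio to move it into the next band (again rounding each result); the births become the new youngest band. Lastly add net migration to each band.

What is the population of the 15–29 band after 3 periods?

1758

Period 1.
Births: 5300 × 0.126 = 668
15–29: 3700 × 0.941 = 3482
30–44: 13000 × 0.969 = 12597
45+: 5300 × 0.914 + 10200 × 0.329 = 4844 + 3356 = 8200
Net migration: 0–14 + 110 → 778; 15–29 + 130 → 3612; 30–44 + 260 → 12857; 45+ + 140 → 8340
→ [778, 3612, 12857, 8340]
Period 2.
Births: 12857 × 0.126 = 1620
15–29: 778 × 0.941 = 732
30–44: 3612 × 0.969 = 3500
45+: 12857 × 0.914 + 8340 × 0.329 = 11751 + 2744 = 14495
Net migration: 0–14 + 110 → 1730; 15–29 + 130 → 862; 30–44 + 260 → 3760; 45+ + 140 → 14635
→ [1730, 862, 3760, 14635]
Period 3.
Births: 3760 × 0.126 = 474
15–29: 1730 × 0.941 = 1628
30–44: 862 × 0.969 = 835
45+: 3760 × 0.914 + 14635 × 0.329 = 3437 + 4815 = 8252
Net migration: 0–14 + 110 → 584; 15–29 + 130 → 1758; 30–44 + 260 → 1095; 45+ + 140 → 8392
→ [584, 1758, 1095, 8392]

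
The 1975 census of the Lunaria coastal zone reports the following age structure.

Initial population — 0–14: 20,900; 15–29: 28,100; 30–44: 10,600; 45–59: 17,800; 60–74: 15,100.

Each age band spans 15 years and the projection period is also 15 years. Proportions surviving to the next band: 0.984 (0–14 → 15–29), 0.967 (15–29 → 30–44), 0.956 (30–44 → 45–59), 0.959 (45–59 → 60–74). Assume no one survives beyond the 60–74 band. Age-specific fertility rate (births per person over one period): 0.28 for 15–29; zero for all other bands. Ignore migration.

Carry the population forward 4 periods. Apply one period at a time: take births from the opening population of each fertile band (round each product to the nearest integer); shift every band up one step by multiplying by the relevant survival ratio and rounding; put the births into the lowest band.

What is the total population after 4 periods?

(Bands numbered youngest = 1 to oldest = 5.)
[period 1]
Births: 28100 × 0.28 = 7868
Band 2: 20900 × 0.984 = 20566
Band 3: 28100 × 0.967 = 27173
Band 4: 10600 × 0.956 = 10134
Band 5: 17800 × 0.959 = 17070
Giving 7868 / 20566 / 27173 / 10134 / 17070.
[period 2]
Births: 20566 × 0.28 = 5758
Band 2: 7868 × 0.984 = 7742
Band 3: 20566 × 0.967 = 19887
Band 4: 27173 × 0.956 = 25977
Band 5: 10134 × 0.959 = 9719
Giving 5758 / 7742 / 19887 / 25977 / 9719.
[period 3]
Births: 7742 × 0.28 = 2168
Band 2: 5758 × 0.984 = 5666
Band 3: 7742 × 0.967 = 7487
Band 4: 19887 × 0.956 = 19012
Band 5: 25977 × 0.959 = 24912
Giving 2168 / 5666 / 7487 / 19012 / 24912.
[period 4]
Births: 5666 × 0.28 = 1586
Band 2: 2168 × 0.984 = 2133
Band 3: 5666 × 0.967 = 5479
Band 4: 7487 × 0.956 = 7158
Band 5: 19012 × 0.959 = 18233
Giving 1586 / 2133 / 5479 / 7158 / 18233.
Total after period 4: 1586 + 2133 + 5479 + 7158 + 18233 = 34589

34589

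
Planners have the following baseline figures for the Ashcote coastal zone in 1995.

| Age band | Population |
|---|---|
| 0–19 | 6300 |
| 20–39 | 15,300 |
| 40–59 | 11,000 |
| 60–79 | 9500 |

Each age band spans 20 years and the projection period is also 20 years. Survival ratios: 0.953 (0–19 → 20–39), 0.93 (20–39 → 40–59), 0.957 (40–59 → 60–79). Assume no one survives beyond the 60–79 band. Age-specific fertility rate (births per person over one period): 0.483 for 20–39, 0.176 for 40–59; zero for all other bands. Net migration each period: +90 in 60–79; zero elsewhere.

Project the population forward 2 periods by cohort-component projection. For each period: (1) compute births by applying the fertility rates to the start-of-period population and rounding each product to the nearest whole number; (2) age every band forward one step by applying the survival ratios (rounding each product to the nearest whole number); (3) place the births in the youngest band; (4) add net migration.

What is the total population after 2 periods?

(Bands numbered youngest = 1 to oldest = 4.)
[period 1]
Births: 15300 * 0.483 = 7390, 11000 * 0.176 = 1936 → 9326
Band 2: 6300 * 0.953 = 6004
Band 3: 15300 * 0.93 = 14229
Band 4: 11000 * 0.957 = 10527
Net migration: Band 4 + 90 → 10617
Population now: 0–19=9326, 20–39=6004, 40–59=14229, 60–79=10617
[period 2]
Births: 6004 * 0.483 = 2900, 14229 * 0.176 = 2504 → 5404
Band 2: 9326 * 0.953 = 8888
Band 3: 6004 * 0.93 = 5584
Band 4: 14229 * 0.957 = 13617
Net migration: Band 4 + 90 → 13707
Population now: 0–19=5404, 20–39=8888, 40–59=5584, 60–79=13707
Total after period 2: 5404 + 8888 + 5584 + 13707 = 33583

33583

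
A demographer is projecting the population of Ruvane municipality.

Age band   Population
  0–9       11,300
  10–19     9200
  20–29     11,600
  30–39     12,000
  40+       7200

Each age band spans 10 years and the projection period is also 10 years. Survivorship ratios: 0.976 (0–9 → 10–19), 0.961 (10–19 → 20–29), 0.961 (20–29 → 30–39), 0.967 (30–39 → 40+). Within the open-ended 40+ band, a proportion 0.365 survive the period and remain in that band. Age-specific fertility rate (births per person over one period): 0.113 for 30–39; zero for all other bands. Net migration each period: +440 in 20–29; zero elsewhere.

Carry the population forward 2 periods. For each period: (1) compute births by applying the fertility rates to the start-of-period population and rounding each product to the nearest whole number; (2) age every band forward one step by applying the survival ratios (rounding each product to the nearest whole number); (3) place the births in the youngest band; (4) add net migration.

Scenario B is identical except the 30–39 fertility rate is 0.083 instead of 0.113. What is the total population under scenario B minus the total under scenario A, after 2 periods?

Period 1.
Births: 12000 × 0.113 = 1356
10–19: 11300 × 0.976 = 11029
20–29: 9200 × 0.961 = 8841
30–39: 11600 × 0.961 = 11148
40+: 12000 × 0.967 + 7200 × 0.365 = 11604 + 2628 = 14232
Net migration: 20–29 + 440 → 9281
End of period: [1356, 11029, 9281, 11148, 14232]
Period 2.
Births: 11148 × 0.113 = 1260
10–19: 1356 × 0.976 = 1323
20–29: 11029 × 0.961 = 10599
30–39: 9281 × 0.961 = 8919
40+: 11148 × 0.967 + 14232 × 0.365 = 10780 + 5195 = 15975
Net migration: 20–29 + 440 → 11039
End of period: [1260, 1323, 11039, 8919, 15975]
Scenario A total after 2 periods: 38516
Scenario B projection —
Period 1.
Births: 12000 × 0.083 = 996
10–19: 11300 × 0.976 = 11029
20–29: 9200 × 0.961 = 8841
30–39: 11600 × 0.961 = 11148
40+: 12000 × 0.967 + 7200 × 0.365 = 11604 + 2628 = 14232
Net migration: 20–29 + 440 → 9281
End of period: [996, 11029, 9281, 11148, 14232]
Period 2.
Births: 11148 × 0.083 = 925
10–19: 996 × 0.976 = 972
20–29: 11029 × 0.961 = 10599
30–39: 9281 × 0.961 = 8919
40+: 11148 × 0.967 + 14232 × 0.365 = 10780 + 5195 = 15975
Net migration: 20–29 + 440 → 11039
End of period: [925, 972, 11039, 8919, 15975]
Scenario B total after 2 periods: 37830
Difference B − A = 37830 − 38516 = -686

-686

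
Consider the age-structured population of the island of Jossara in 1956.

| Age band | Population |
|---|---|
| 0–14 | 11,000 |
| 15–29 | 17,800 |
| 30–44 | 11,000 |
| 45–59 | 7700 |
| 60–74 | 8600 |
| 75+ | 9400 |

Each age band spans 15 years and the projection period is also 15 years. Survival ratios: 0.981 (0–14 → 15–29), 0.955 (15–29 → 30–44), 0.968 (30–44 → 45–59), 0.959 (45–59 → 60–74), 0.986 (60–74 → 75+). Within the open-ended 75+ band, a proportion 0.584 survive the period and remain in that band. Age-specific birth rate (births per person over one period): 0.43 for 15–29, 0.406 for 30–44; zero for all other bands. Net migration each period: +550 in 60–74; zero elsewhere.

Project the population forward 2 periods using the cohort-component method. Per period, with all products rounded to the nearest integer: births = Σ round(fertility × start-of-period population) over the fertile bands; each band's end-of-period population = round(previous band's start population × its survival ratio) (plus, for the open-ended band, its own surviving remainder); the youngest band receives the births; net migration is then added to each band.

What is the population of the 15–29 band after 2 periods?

Let group 1 be 0–14 through group 6 = 75+.
[period 1]
Births: 17800 * 0.43 = 7654  |  11000 * 0.406 = 4466 → 12120
Group 2: 11000 * 0.981 = 10791
Group 3: 17800 * 0.955 = 16999
Group 4: 11000 * 0.968 = 10648
Group 5: 7700 * 0.959 = 7384
Group 6: 8600 * 0.986 + 9400 * 0.584 = 8480 + 5490 = 13970
Net migration: Group 5 + 550 → 7934
Population now: 0–14=12120, 15–29=10791, 30–44=16999, 45–59=10648, 60–74=7934, 75+=13970
[period 2]
Births: 10791 * 0.43 = 4640  |  16999 * 0.406 = 6902 → 11542
Group 2: 12120 * 0.981 = 11890
Group 3: 10791 * 0.955 = 10305
Group 4: 16999 * 0.968 = 16455
Group 5: 10648 * 0.959 = 10211
Group 6: 7934 * 0.986 + 13970 * 0.584 = 7823 + 8158 = 15981
Net migration: Group 5 + 550 → 10761
Population now: 0–14=11542, 15–29=11890, 30–44=10305, 45–59=16455, 60–74=10761, 75+=15981

11890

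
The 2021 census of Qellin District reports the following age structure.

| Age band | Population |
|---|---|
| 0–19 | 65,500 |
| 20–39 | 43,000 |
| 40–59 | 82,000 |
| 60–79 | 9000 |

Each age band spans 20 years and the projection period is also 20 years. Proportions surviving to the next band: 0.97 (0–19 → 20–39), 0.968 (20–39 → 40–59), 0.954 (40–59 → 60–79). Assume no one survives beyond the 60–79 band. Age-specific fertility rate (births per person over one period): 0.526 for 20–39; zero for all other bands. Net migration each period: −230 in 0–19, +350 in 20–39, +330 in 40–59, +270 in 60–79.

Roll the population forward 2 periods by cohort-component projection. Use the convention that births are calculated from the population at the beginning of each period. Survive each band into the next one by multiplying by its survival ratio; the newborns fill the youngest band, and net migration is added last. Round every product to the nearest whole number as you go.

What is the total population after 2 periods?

157905

After projecting period 1:
Births: 43000 * 0.526 = 22618
20–39: 65500 * 0.97 = 63535
40–59: 43000 * 0.968 = 41624
60–79: 82000 * 0.954 = 78228
Net migration: 0–19 − 230 → 22388; 20–39 + 350 → 63885; 40–59 + 330 → 41954; 60–79 + 270 → 78498
End of period: [22388, 63885, 41954, 78498]
After projecting period 2:
Births: 63885 * 0.526 = 33604
20–39: 22388 * 0.97 = 21716
40–59: 63885 * 0.968 = 61841
60–79: 41954 * 0.954 = 40024
Net migration: 0–19 − 230 → 33374; 20–39 + 350 → 22066; 40–59 + 330 → 62171; 60–79 + 270 → 40294
End of period: [33374, 22066, 62171, 40294]
Total after period 2: 33374 + 22066 + 62171 + 40294 = 157905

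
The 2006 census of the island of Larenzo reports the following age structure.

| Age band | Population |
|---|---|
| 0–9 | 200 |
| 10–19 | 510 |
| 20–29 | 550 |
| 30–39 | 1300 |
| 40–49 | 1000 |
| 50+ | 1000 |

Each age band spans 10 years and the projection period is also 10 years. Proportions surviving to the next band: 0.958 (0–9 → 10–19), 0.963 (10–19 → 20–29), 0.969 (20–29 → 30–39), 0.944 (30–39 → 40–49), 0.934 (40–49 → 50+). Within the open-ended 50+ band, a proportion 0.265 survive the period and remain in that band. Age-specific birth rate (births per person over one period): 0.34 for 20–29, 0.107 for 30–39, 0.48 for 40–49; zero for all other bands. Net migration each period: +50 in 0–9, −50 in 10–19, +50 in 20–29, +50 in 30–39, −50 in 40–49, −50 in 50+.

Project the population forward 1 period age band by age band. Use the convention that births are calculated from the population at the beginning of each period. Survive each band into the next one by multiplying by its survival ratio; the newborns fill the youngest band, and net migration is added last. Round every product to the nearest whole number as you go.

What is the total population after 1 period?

4448

Numbering the groups 1..6 from youngest to oldest:
Period 1:
Births: 550 * 0.34 = 187  |  1300 * 0.107 = 139  |  1000 * 0.48 = 480 ⇒ total 806
Group 2: 200 * 0.958 = 192
Group 3: 510 * 0.963 = 491
Group 4: 550 * 0.969 = 533
Group 5: 1300 * 0.944 = 1227
Group 6: 1000 * 0.934 + 1000 * 0.265 = 934 + 265 = 1199
Net migration: Group 1 + 50 → 856; Group 2 − 50 → 142; Group 3 + 50 → 541; Group 4 + 50 → 583; Group 5 − 50 → 1177; Group 6 − 50 → 1149
Population now: 0–9=856, 10–19=142, 20–29=541, 30–39=583, 40–49=1177, 50+=1149
Total after period 1: 856 + 142 + 541 + 583 + 1177 + 1149 = 4448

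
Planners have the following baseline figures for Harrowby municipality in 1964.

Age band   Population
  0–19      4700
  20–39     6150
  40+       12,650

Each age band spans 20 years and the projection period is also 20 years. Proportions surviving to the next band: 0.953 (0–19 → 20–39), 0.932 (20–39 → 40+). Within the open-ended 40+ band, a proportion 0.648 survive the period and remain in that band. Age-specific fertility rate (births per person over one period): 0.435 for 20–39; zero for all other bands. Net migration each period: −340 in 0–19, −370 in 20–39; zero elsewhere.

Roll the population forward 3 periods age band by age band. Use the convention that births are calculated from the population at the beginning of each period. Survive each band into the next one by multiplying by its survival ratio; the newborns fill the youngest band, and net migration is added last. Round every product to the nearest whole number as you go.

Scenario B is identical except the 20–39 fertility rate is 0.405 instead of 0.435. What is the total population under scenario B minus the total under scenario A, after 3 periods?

-407

After projecting period 1:
Births: 6150 × 0.435 = 2675
20–39: 4700 × 0.953 = 4479
40+: 6150 × 0.932 + 12650 × 0.648 = 5732 + 8197 = 13929
Net migration: 0–19 − 340 → 2335; 20–39 − 370 → 4109
→ [2335, 4109, 13929]
After projecting period 2:
Births: 4109 × 0.435 = 1787
20–39: 2335 × 0.953 = 2225
40+: 4109 × 0.932 + 13929 × 0.648 = 3830 + 9026 = 12856
Net migration: 0–19 − 340 → 1447; 20–39 − 370 → 1855
→ [1447, 1855, 12856]
After projecting period 3:
Births: 1855 × 0.435 = 807
20–39: 1447 × 0.953 = 1379
40+: 1855 × 0.932 + 12856 × 0.648 = 1729 + 8331 = 10060
Net migration: 0–19 − 340 → 467; 20–39 − 370 → 1009
→ [467, 1009, 10060]
Scenario A total after 3 periods: 11536
Scenario B projection —
After projecting period 1:
Births: 6150 × 0.405 = 2491
20–39: 4700 × 0.953 = 4479
40+: 6150 × 0.932 + 12650 × 0.648 = 5732 + 8197 = 13929
Net migration: 0–19 − 340 → 2151; 20–39 − 370 → 4109
→ [2151, 4109, 13929]
After projecting period 2:
Births: 4109 × 0.405 = 1664
20–39: 2151 × 0.953 = 2050
40+: 4109 × 0.932 + 13929 × 0.648 = 3830 + 9026 = 12856
Net migration: 0–19 − 340 → 1324; 20–39 − 370 → 1680
→ [1324, 1680, 12856]
After projecting period 3:
Births: 1680 × 0.405 = 680
20–39: 1324 × 0.953 = 1262
40+: 1680 × 0.932 + 12856 × 0.648 = 1566 + 8331 = 9897
Net migration: 0–19 − 340 → 340; 20–39 − 370 → 892
→ [340, 892, 9897]
Scenario B total after 3 periods: 11129
Difference B − A = 11129 − 11536 = -407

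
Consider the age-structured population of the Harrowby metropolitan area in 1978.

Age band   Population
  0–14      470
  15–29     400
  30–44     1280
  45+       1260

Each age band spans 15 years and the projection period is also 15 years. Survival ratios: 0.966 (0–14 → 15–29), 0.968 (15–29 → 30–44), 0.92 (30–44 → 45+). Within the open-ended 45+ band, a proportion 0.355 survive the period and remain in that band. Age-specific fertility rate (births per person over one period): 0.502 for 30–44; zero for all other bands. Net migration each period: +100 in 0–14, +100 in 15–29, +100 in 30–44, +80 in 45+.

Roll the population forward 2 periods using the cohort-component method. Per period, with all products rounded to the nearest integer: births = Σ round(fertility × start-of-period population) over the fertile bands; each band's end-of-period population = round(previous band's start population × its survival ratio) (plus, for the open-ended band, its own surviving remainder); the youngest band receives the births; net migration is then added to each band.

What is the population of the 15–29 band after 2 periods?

Let group 1 be 0–14 through group 4 = 45+.
After projecting period 1:
Births: 1280 * 0.502 = 643
Group 2: 470 * 0.966 = 454
Group 3: 400 * 0.968 = 387
Group 4: 1280 * 0.92 + 1260 * 0.355 = 1178 + 447 = 1625
Net migration: Group 1 + 100 → 743; Group 2 + 100 → 554; Group 3 + 100 → 487; Group 4 + 80 → 1705
End of period: [743, 554, 487, 1705]
After projecting period 2:
Births: 487 * 0.502 = 244
Group 2: 743 * 0.966 = 718
Group 3: 554 * 0.968 = 536
Group 4: 487 * 0.92 + 1705 * 0.355 = 448 + 605 = 1053
Net migration: Group 1 + 100 → 344; Group 2 + 100 → 818; Group 3 + 100 → 636; Group 4 + 80 → 1133
End of period: [344, 818, 636, 1133]

818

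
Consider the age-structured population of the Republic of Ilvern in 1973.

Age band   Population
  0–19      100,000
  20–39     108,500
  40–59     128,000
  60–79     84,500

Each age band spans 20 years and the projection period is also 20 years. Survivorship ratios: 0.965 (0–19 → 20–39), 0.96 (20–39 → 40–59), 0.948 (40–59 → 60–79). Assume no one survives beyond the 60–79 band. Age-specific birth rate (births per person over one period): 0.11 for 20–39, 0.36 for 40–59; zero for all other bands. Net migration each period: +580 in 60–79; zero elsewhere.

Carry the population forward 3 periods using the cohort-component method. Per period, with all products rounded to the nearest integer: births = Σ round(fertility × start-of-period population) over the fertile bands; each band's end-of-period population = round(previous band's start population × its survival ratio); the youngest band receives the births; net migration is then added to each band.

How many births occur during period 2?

48113

Let group 1 be 0–19 through group 4 = 60–79.
— Period 1 —
Births: 108500 × 0.11 = 11935  |  128000 × 0.36 = 46080 — total 58015
Group 2: 100000 × 0.965 = 96500
Group 3: 108500 × 0.96 = 104160
Group 4: 128000 × 0.948 = 121344
Net migration: Group 4 + 580 → 121924
End of period: [58015, 96500, 104160, 121924]
— Period 2 —
Births: 96500 × 0.11 = 10615  |  104160 × 0.36 = 37498 — total 48113
Group 2: 58015 × 0.965 = 55984
Group 3: 96500 × 0.96 = 92640
Group 4: 104160 × 0.948 = 98744
Net migration: Group 4 + 580 → 99324
End of period: [48113, 55984, 92640, 99324]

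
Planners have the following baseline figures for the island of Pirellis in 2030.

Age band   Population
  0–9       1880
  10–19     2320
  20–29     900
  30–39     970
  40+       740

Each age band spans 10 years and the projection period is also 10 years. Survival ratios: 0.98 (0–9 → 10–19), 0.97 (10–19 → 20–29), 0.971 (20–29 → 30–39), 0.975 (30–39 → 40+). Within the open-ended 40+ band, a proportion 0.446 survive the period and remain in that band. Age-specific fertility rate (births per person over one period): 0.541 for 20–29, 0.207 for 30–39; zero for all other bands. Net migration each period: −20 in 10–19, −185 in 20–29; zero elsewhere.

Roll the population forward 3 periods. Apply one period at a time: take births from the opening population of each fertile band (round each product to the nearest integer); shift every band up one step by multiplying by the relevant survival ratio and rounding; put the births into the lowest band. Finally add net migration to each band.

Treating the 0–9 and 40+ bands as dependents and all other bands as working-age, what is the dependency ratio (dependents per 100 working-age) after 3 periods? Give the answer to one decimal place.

Call the bands 1 to 5, youngest first.
After projecting period 1:
Births: 900 × 0.541 = 487, 970 × 0.207 = 201 ⇒ total 688
Band 2: 1880 × 0.98 = 1842
Band 3: 2320 × 0.97 = 2250
Band 4: 900 × 0.971 = 874
Band 5: 970 × 0.975 + 740 × 0.446 = 946 + 330 = 1276
Net migration: Band 2 − 20 → 1822; Band 3 − 185 → 2065
End of period: [688, 1822, 2065, 874, 1276]
After projecting period 2:
Births: 2065 × 0.541 = 1117, 874 × 0.207 = 181 ⇒ total 1298
Band 2: 688 × 0.98 = 674
Band 3: 1822 × 0.97 = 1767
Band 4: 2065 × 0.971 = 2005
Band 5: 874 × 0.975 + 1276 × 0.446 = 852 + 569 = 1421
Net migration: Band 2 − 20 → 654; Band 3 − 185 → 1582
End of period: [1298, 654, 1582, 2005, 1421]
After projecting period 3:
Births: 1582 × 0.541 = 856, 2005 × 0.207 = 415 ⇒ total 1271
Band 2: 1298 × 0.98 = 1272
Band 3: 654 × 0.97 = 634
Band 4: 1582 × 0.971 = 1536
Band 5: 2005 × 0.975 + 1421 × 0.446 = 1955 + 634 = 2589
Net migration: Band 2 − 20 → 1252; Band 3 − 185 → 449
End of period: [1271, 1252, 449, 1536, 2589]
Dependents (band 0–9 + band 40+) = 1271 + 2589 = 3860; working-age = 3237; ratio = 3860/3237 × 100 = 119.2

119.2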